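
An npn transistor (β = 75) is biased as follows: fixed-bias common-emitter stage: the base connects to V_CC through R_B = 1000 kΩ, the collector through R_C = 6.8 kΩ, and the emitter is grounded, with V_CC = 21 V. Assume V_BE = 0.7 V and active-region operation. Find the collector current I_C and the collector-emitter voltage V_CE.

I_C ≈ 1.5 mA, V_CE ≈ 11 V

Base loop: V_CC = I_B·R_B + V_BE, so I_B = (21 − 0.7)/1000 kΩ = 0.0203 mA.
In the active region I_C = β·I_B = 75 × 0.0203 = 1.52 mA.
Collector loop: V_CE = V_CC − I_C·R_C = 21 − 1.52×6.8 = 10.6 V.
Since V_CE = 10.6 V > V_CE(sat) ≈ 0.2 V, the transistor is in the active region as assumed.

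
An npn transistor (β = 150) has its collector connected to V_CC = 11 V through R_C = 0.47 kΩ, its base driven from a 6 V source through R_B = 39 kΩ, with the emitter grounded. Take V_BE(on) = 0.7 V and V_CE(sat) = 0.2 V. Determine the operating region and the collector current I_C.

Assume active. Base-emitter loop: I_B = (V_BB − V_BE)/R_B = (6 − 0.7)/39 = 0.136 mA.
I_C = β·I_B = 150×0.136 = 20.4 mA.
V_CE = V_CC − I_C·R_C = 11 − 20.4×0.47 = 1.42 V > V_CE(sat), so the active-region assumption holds.

active; I_C ≈ 20 mA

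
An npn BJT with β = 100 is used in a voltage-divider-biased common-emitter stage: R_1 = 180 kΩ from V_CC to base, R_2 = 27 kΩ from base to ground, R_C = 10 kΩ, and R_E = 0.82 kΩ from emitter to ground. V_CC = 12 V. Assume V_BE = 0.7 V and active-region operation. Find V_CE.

V_CE ≈ 3.2 V

Thevenize the base divider: V_Th = V_CC·R_2/(R_1+R_2) = 12×27/207 = 1.57 V, R_Th = R_1‖R_2 = 23.5 kΩ.
Base-emitter loop: V_Th = I_B·R_Th + V_BE + (β+1)I_B·R_E, so I_B = (1.57 − 0.7) / (23.5 + 101×0.82) = 0.00814 mA.
I_C = β·I_B = 100×0.00814 = 0.814 mA, and I_E = (β+1)I_B = 0.822 mA.
V_CE = V_CC − I_C·R_C − I_E·R_E = 12 − 0.814×10 − 0.822×0.82 = 3.19 V.
V_CE = 3.19 V > 0.2 V confirms active-region operation.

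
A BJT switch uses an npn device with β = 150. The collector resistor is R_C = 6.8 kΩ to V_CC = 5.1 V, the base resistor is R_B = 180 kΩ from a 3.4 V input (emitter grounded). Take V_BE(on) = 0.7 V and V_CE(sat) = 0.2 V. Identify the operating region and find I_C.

Assume active: I_B = (3.4 − 0.7)/180 = 0.015 mA, giving I_C = β·I_B = 2.25 mA.
But then V_CE = 5.1 − 2.25×6.8 = -10.2 V < V_CE(sat) = 0.2 V — impossible in the active region.
So the transistor is saturated. With V_CE = 0.2 V, I_C = (V_CC − 0.2)/R_C = 4.9/6.8 = 0.721 mA.
Check: β·I_B = 2.25 mA > I_C = 0.721 mA, confirming saturation.

saturation; I_C ≈ 0.72 mA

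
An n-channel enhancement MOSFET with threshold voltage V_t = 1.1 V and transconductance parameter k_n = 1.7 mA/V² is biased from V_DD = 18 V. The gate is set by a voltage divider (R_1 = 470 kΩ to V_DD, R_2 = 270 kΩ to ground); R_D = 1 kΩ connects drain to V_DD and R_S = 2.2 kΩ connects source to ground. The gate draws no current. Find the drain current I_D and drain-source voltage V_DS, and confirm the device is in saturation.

I_D ≈ 1.8 mA, V_DS ≈ 12 V

V_G = V_DD·R_2/(R_1+R_2) = 18×270/740 = 6.57 V.
Assume saturation: I_D = (k_n/2)(V_GS − V_t)² with V_GS = V_G − I_D·R_S = 6.57 − 2.2·I_D.
Substituting gives 4.11·I_D² − 21.4·I_D + 25.4 = 0, with roots I_D = 1.82 or 3.39 mA.
The root I_D = 3.39 mA gives V_GS = -0.898 V ≤ V_t, so take I_D = 1.82 mA.
Then V_GS = 2.56 V and V_DS = V_DD − I_D(R_D+R_S) = 18 − 1.82×3.2 = 12.2 V.
Saturation requires V_DS ≥ V_GS − V_t = 1.46 V; 12.2 ≥ 1.46 ✓.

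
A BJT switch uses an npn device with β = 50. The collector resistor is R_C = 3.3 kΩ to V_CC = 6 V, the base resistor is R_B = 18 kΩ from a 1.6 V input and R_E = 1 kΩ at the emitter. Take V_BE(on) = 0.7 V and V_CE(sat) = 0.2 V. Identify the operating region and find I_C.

Assume active. Base-emitter loop: I_B = (V_BB − V_BE)/(R_B + (β+1)R_E) = (1.6 − 0.7)/(18 + 51×1) = 0.013 mA.
I_C = β·I_B = 50×0.013 = 0.652 mA.
V_CE = V_CC − I_C·R_C − I_E·R_E = 6 − 0.652×3.3 − 0.665×1 = 3.18 V > V_CE(sat), so the active-region assumption holds.

active; I_C ≈ 0.65 mA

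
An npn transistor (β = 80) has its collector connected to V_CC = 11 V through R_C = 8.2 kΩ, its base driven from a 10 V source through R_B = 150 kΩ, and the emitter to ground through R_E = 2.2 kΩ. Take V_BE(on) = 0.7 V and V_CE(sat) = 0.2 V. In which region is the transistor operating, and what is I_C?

saturation; I_C ≈ 1 mA

Assume active: I_B = (10 − 0.7)/(150 + 81×2.2) = 0.0283 mA, I_C = β·I_B = 2.27 mA.
Then V_CE = 11 − 2.27×8.2 − 2.3×2.2 = -12.6 V < 0.2 V — the active assumption fails.
Re-solve with V_CE = 0.2 V. KCL at the emitter: V_E/R_E = (V_BB−0.7−V_E)/R_B + (V_CC−0.2−V_E)/R_C, giving V_E = 2.36 V.
I_C = (V_CC − 0.2 − V_E)/R_C = (10.8 − 2.36)/8.2 = 1.03 mA.
Check: I_B = (9.3 − 2.36)/150 = 0.0462 mA, and β·I_B = 3.7 mA > I_C, confirming saturation.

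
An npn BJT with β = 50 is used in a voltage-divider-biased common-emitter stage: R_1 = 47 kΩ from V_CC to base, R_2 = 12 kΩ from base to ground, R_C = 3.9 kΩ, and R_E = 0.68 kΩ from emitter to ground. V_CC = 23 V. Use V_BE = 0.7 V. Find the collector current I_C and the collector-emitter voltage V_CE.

Thevenize the base divider: V_Th = V_CC·R_2/(R_1+R_2) = 23×12/59 = 4.68 V, R_Th = R_1‖R_2 = 9.56 kΩ.
Base-emitter loop: V_Th = I_B·R_Th + V_BE + (β+1)I_B·R_E, so I_B = (4.68 − 0.7) / (9.56 + 51×0.68) = 0.0899 mA.
I_C = β·I_B = 50×0.0899 = 4.5 mA, and I_E = (β+1)I_B = 4.59 mA.
V_CE = V_CC − I_C·R_C − I_E·R_E = 23 − 4.5×3.9 − 4.59×0.68 = 2.35 V.
V_CE = 2.35 V > 0.2 V confirms active-region operation.

I_C ≈ 4.5 mA, V_CE ≈ 2.3 V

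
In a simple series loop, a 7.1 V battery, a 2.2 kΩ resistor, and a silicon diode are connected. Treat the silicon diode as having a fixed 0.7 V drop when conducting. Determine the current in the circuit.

KVL around the loop: 7.1 = V_D + I·R = 0.7 + I × 2.2 kΩ.
So I = (7.1 − 0.7) / 2.2 kΩ = 6.4 / 2.2 = 2.91 mA.

I ≈ 2.9 mA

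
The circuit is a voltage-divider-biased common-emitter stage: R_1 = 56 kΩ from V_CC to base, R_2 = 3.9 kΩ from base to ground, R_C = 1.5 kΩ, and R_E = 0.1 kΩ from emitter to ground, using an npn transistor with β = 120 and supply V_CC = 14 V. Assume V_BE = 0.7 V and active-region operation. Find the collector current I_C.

Thevenize the base divider: V_Th = V_CC·R_2/(R_1+R_2) = 14×3.9/59.9 = 0.912 V, R_Th = R_1‖R_2 = 3.65 kΩ.
Base-emitter loop: V_Th = I_B·R_Th + V_BE + (β+1)I_B·R_E, so I_B = (0.912 − 0.7) / (3.65 + 121×0.1) = 0.0134 mA.
I_C = β·I_B = 120×0.0134 = 1.61 mA, and I_E = (β+1)I_B = 1.63 mA.
V_CE = V_CC − I_C·R_C − I_E·R_E = 14 − 1.61×1.5 − 1.63×0.1 = 11.4 V.
V_CE = 11.4 V > 0.2 V confirms active-region operation.

I_C ≈ 1.6 mA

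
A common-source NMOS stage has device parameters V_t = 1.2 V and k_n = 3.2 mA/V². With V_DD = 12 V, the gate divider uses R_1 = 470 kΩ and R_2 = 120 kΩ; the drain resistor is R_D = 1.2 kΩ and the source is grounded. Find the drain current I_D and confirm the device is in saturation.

V_G = V_DD·R_2/(R_1+R_2) = 12×120/590 = 2.44 V. With the source grounded, V_GS = V_G = 2.44 V.
Assume saturation: I_D = (k_n/2)(V_GS − V_t)² = (3.2/2)×(2.44 − 1.2)² = 1.6×1.24² = 2.46 mA.
V_DS = V_DD − I_D·R_D = 12 − 2.46×1.2 = 9.04 V.
Saturation requires V_DS ≥ V_GS − V_t = 1.24 V; 9.04 ≥ 1.24 ✓.

I_D ≈ 2.5 mA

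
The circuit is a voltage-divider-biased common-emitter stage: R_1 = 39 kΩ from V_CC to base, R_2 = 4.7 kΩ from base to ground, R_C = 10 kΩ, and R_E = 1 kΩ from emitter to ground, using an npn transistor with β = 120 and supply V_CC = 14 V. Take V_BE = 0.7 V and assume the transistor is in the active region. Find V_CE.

V_CE ≈ 5.5 V

Thevenize the base divider: V_Th = V_CC·R_2/(R_1+R_2) = 14×4.7/43.7 = 1.51 V, R_Th = R_1‖R_2 = 4.19 kΩ.
Base-emitter loop: V_Th = I_B·R_Th + V_BE + (β+1)I_B·R_E, so I_B = (1.51 − 0.7) / (4.19 + 121×1) = 0.00644 mA.
I_C = β·I_B = 120×0.00644 = 0.772 mA, and I_E = (β+1)I_B = 0.779 mA.
V_CE = V_CC − I_C·R_C − I_E·R_E = 14 − 0.772×10 − 0.779×1 = 5.5 V.
V_CE = 5.5 V > 0.2 V confirms active-region operation.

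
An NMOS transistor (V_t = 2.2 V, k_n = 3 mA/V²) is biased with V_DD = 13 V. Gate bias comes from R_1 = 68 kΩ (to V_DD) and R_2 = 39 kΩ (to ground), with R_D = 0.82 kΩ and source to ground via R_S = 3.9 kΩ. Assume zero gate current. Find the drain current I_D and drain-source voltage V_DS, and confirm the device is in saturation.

I_D ≈ 0.5 mA, V_DS ≈ 11 V

V_G = V_DD·R_2/(R_1+R_2) = 13×39/107 = 4.74 V.
Assume saturation: I_D = (k_n/2)(V_GS − V_t)² with V_GS = V_G − I_D·R_S = 4.74 − 3.9·I_D.
Substituting gives 22.8·I_D² − 30.7·I_D + 9.66 = 0, with roots I_D = 0.502 or 0.843 mA.
The root I_D = 0.843 mA gives V_GS = 1.45 V ≤ V_t, so take I_D = 0.502 mA.
Then V_GS = 2.78 V and V_DS = V_DD − I_D(R_D+R_S) = 13 − 0.502×4.72 = 10.6 V.
Saturation requires V_DS ≥ V_GS − V_t = 0.579 V; 10.6 ≥ 0.579 ✓.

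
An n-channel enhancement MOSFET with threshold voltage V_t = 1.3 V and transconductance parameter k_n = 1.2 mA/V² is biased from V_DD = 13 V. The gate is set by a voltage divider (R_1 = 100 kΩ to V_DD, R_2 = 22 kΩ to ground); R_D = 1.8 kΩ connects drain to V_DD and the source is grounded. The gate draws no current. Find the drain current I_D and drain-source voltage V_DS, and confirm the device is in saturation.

V_G = V_DD·R_2/(R_1+R_2) = 13×22/122 = 2.34 V. With the source grounded, V_GS = V_G = 2.34 V.
Assume saturation: I_D = (k_n/2)(V_GS − V_t)² = (1.2/2)×(2.34 − 1.3)² = 0.6×1.04² = 0.654 mA.
V_DS = V_DD − I_D·R_D = 13 − 0.654×1.8 = 11.8 V.
Saturation requires V_DS ≥ V_GS − V_t = 1.04 V; 11.8 ≥ 1.04 ✓.

I_D ≈ 0.65 mA, V_DS ≈ 12 V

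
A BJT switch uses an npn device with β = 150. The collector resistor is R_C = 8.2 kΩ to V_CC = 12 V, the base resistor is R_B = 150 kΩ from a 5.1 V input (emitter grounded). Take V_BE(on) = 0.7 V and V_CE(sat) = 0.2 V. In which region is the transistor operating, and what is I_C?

saturation; I_C ≈ 1.4 mA

Assume active: I_B = (5.1 − 0.7)/150 = 0.0293 mA, giving I_C = β·I_B = 4.4 mA.
But then V_CE = 12 − 4.4×8.2 = -24.1 V < V_CE(sat) = 0.2 V — impossible in the active region.
So the transistor is saturated. With V_CE = 0.2 V, I_C = (V_CC − 0.2)/R_C = 11.8/8.2 = 1.44 mA.
Check: β·I_B = 4.4 mA > I_C = 1.44 mA, confirming saturation.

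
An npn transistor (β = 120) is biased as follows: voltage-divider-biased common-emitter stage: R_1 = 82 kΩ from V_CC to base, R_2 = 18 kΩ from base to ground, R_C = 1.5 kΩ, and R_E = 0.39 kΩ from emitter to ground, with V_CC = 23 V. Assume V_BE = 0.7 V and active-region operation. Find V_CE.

Thevenize the base divider: V_Th = V_CC·R_2/(R_1+R_2) = 23×18/100 = 4.14 V, R_Th = R_1‖R_2 = 14.8 kΩ.
Base-emitter loop: V_Th = I_B·R_Th + V_BE + (β+1)I_B·R_E, so I_B = (4.14 − 0.7) / (14.8 + 121×0.39) = 0.0555 mA.
I_C = β·I_B = 120×0.0555 = 6.66 mA, and I_E = (β+1)I_B = 6.72 mA.
V_CE = V_CC − I_C·R_C − I_E·R_E = 23 − 6.66×1.5 − 6.72×0.39 = 10.4 V.
V_CE = 10.4 V > 0.2 V confirms active-region operation.

V_CE ≈ 10 V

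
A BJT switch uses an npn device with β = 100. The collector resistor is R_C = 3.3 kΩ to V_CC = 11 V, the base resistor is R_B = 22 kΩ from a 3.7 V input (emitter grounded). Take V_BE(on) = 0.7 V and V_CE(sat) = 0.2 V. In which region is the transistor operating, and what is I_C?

saturation; I_C ≈ 3.3 mA

Assume active: I_B = (3.7 − 0.7)/22 = 0.136 mA, giving I_C = β·I_B = 13.6 mA.
But then V_CE = 11 − 13.6×3.3 = -34 V < V_CE(sat) = 0.2 V — impossible in the active region.
So the transistor is saturated. With V_CE = 0.2 V, I_C = (V_CC − 0.2)/R_C = 10.8/3.3 = 3.27 mA.
Check: β·I_B = 13.6 mA > I_C = 3.27 mA, confirming saturation.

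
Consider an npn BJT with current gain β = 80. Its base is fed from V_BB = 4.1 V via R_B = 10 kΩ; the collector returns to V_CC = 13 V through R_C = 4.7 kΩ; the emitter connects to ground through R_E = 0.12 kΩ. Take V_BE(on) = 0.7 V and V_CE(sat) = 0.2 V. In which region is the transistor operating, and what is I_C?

Assume active: I_B = (4.1 − 0.7)/(10 + 81×0.12) = 0.172 mA, I_C = β·I_B = 13.8 mA.
Then V_CE = 13 − 13.8×4.7 − 14×0.12 = -53.5 V < 0.2 V — the active assumption fails.
Re-solve with V_CE = 0.2 V. KCL at the emitter: V_E/R_E = (V_BB−0.7−V_E)/R_B + (V_CC−0.2−V_E)/R_C, giving V_E = 0.354 V.
I_C = (V_CC − 0.2 − V_E)/R_C = (12.8 − 0.354)/4.7 = 2.65 mA.
Check: I_B = (3.4 − 0.354)/10 = 0.305 mA, and β·I_B = 24.4 mA > I_C, confirming saturation.

saturation; I_C ≈ 2.6 mA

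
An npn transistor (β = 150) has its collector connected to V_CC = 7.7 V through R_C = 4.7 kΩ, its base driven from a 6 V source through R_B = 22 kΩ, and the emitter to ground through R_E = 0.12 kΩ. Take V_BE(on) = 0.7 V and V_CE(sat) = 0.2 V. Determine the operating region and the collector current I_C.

saturation; I_C ≈ 1.6 mA

Assume active: I_B = (6 − 0.7)/(22 + 151×0.12) = 0.132 mA, I_C = β·I_B = 19.8 mA.
Then V_CE = 7.7 − 19.8×4.7 − 19.9×0.12 = -87.8 V < 0.2 V — the active assumption fails.
Re-solve with V_CE = 0.2 V. KCL at the emitter: V_E/R_E = (V_BB−0.7−V_E)/R_B + (V_CC−0.2−V_E)/R_C, giving V_E = 0.214 V.
I_C = (V_CC − 0.2 − V_E)/R_C = (7.5 − 0.214)/4.7 = 1.55 mA.
Check: I_B = (5.3 − 0.214)/22 = 0.231 mA, and β·I_B = 34.7 mA > I_C, confirming saturation.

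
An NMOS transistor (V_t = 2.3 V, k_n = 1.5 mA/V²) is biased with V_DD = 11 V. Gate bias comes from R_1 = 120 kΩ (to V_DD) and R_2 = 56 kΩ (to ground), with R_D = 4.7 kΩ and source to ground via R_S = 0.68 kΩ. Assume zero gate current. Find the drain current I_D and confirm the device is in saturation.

I_D ≈ 0.53 mA

V_G = V_DD·R_2/(R_1+R_2) = 11×56/176 = 3.5 V.
Assume saturation: I_D = (k_n/2)(V_GS − V_t)² with V_GS = V_G − I_D·R_S = 3.5 − 0.68·I_D.
Substituting gives 0.347·I_D² − 2.22·I_D + 1.08 = 0, with roots I_D = 0.529 or 5.88 mA.
The root I_D = 5.88 mA gives V_GS = -0.501 V ≤ V_t, so take I_D = 0.529 mA.
Then V_GS = 3.14 V and V_DS = V_DD − I_D(R_D+R_S) = 11 − 0.529×5.38 = 8.15 V.
Saturation requires V_DS ≥ V_GS − V_t = 0.84 V; 8.15 ≥ 0.84 ✓.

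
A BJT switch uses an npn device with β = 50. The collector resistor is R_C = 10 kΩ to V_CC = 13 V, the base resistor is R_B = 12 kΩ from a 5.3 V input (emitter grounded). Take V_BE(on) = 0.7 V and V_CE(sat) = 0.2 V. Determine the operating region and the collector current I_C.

Assume active: I_B = (5.3 − 0.7)/12 = 0.383 mA, giving I_C = β·I_B = 19.2 mA.
But then V_CE = 13 − 19.2×10 = -179 V < V_CE(sat) = 0.2 V — impossible in the active region.
So the transistor is saturated. With V_CE = 0.2 V, I_C = (V_CC − 0.2)/R_C = 12.8/10 = 1.28 mA.
Check: β·I_B = 19.2 mA > I_C = 1.28 mA, confirming saturation.

saturation; I_C ≈ 1.3 mA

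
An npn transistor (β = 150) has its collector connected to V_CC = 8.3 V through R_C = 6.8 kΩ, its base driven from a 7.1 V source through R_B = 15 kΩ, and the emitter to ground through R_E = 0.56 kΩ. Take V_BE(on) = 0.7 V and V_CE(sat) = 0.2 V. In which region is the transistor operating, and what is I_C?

saturation; I_C ≈ 1.1 mA

Assume active: I_B = (7.1 − 0.7)/(15 + 151×0.56) = 0.0643 mA, I_C = β·I_B = 9.64 mA.
Then V_CE = 8.3 − 9.64×6.8 − 9.71×0.56 = -62.7 V < 0.2 V — the active assumption fails.
Re-solve with V_CE = 0.2 V. KCL at the emitter: V_E/R_E = (V_BB−0.7−V_E)/R_B + (V_CC−0.2−V_E)/R_C, giving V_E = 0.809 V.
I_C = (V_CC − 0.2 − V_E)/R_C = (8.1 − 0.809)/6.8 = 1.07 mA.
Check: I_B = (6.4 − 0.809)/15 = 0.373 mA, and β·I_B = 55.9 mA > I_C, confirming saturation.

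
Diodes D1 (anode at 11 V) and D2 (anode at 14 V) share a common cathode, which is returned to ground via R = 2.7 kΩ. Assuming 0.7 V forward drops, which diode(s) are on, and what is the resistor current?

Assume both conduct. Then node N would need to be at both 11−0.7 = 10.3 V and 14−0.7 = 13.3 V, which is impossible.
Assume only D2 conducts: V_N = 14 − 0.7 = 13.3 V, so I_R = 13.3/2.7 = 4.93 mA.
Check D1: its anode-to-cathode voltage is 11 − 13.3 = -2.3 V < 0.7 V, so it is off. The assumption is consistent.

Only D2 conducts; I_R ≈ 4.9 mA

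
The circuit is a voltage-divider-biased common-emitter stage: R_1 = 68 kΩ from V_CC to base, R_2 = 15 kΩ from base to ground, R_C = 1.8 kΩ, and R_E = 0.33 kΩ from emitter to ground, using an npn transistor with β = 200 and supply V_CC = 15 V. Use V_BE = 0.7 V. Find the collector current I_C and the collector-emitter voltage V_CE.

Thevenize the base divider: V_Th = V_CC·R_2/(R_1+R_2) = 15×15/83 = 2.71 V, R_Th = R_1‖R_2 = 12.3 kΩ.
Base-emitter loop: V_Th = I_B·R_Th + V_BE + (β+1)I_B·R_E, so I_B = (2.71 − 0.7) / (12.3 + 201×0.33) = 0.0256 mA.
I_C = β·I_B = 200×0.0256 = 5.12 mA, and I_E = (β+1)I_B = 5.14 mA.
V_CE = V_CC − I_C·R_C − I_E·R_E = 15 − 5.12×1.8 − 5.14×0.33 = 4.1 V.
V_CE = 4.1 V > 0.2 V confirms active-region operation.

I_C ≈ 5.1 mA, V_CE ≈ 4.1 V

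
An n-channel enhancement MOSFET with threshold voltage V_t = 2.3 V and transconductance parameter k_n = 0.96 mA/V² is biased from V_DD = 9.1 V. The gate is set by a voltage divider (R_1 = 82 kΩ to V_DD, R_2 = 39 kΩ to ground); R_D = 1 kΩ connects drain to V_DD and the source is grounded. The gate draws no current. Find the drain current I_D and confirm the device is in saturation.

I_D ≈ 0.19 mA

V_G = V_DD·R_2/(R_1+R_2) = 9.1×39/121 = 2.93 V. With the source grounded, V_GS = V_G = 2.93 V.
Assume saturation: I_D = (k_n/2)(V_GS − V_t)² = (0.96/2)×(2.93 − 2.3)² = 0.48×0.633² = 0.192 mA.
V_DS = V_DD − I_D·R_D = 9.1 − 0.192×1 = 8.91 V.
Saturation requires V_DS ≥ V_GS − V_t = 0.633 V; 8.91 ≥ 0.633 ✓.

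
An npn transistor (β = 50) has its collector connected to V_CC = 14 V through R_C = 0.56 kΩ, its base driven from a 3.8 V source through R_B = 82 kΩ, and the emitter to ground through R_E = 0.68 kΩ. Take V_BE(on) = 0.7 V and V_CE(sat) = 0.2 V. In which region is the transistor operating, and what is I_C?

Assume active. Base-emitter loop: I_B = (V_BB − V_BE)/(R_B + (β+1)R_E) = (3.8 − 0.7)/(82 + 51×0.68) = 0.0266 mA.
I_C = β·I_B = 50×0.0266 = 1.33 mA.
V_CE = V_CC − I_C·R_C − I_E·R_E = 14 − 1.33×0.56 − 1.35×0.68 = 12.3 V > V_CE(sat), so the active-region assumption holds.

active; I_C ≈ 1.3 mA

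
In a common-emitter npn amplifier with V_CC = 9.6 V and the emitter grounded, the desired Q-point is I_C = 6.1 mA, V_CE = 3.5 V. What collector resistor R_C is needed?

R_C ≈ 1 kΩ

Collector loop: V_CC = I_C·R_C + V_CE.
R_C = (V_CC − V_CE)/I_C = (9.6 − 3.5)/6.1 = 1 kΩ.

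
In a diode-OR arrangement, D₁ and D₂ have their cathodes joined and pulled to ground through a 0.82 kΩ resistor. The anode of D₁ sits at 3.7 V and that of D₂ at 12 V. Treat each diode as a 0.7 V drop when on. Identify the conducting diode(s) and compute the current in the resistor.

Assume both conduct. Then node N would need to be at both 3.7−0.7 = 3 V and 12−0.7 = 11.3 V, which is impossible.
Assume only D₂ conducts: V_N = 12 − 0.7 = 11.3 V, so I_R = 11.3/0.82 = 13.8 mA.
Check D₁: its anode-to-cathode voltage is 3.7 − 11.3 = -7.6 V < 0.7 V, so it is off. The assumption is consistent.

Only D₂ conducts; I_R ≈ 14 mA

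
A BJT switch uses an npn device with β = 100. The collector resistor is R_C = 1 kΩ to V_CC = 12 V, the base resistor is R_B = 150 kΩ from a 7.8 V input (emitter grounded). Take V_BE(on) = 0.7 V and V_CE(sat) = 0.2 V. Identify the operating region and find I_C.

Assume active. Base-emitter loop: I_B = (V_BB − V_BE)/R_B = (7.8 − 0.7)/150 = 0.0473 mA.
I_C = β·I_B = 100×0.0473 = 4.73 mA.
V_CE = V_CC − I_C·R_C = 12 − 4.73×1 = 7.27 V > V_CE(sat), so the active-region assumption holds.

active; I_C ≈ 4.7 mA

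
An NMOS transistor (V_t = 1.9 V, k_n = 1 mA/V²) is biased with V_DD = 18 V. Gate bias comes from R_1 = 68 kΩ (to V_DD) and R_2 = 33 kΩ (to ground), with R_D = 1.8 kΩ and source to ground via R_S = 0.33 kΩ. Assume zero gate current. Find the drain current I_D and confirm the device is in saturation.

I_D ≈ 3.8 mA

V_G = V_DD·R_2/(R_1+R_2) = 18×33/101 = 5.88 V.
Assume saturation: I_D = (k_n/2)(V_GS − V_t)² with V_GS = V_G − I_D·R_S = 5.88 − 0.33·I_D.
Substituting gives 0.0545·I_D² − 2.31·I_D + 7.92 = 0, with roots I_D = 3.76 or 38.7 mA.
The root I_D = 38.7 mA gives V_GS = -6.9 V ≤ V_t, so take I_D = 3.76 mA.
Then V_GS = 4.64 V and V_DS = V_DD − I_D(R_D+R_S) = 18 − 3.76×2.13 = 10 V.
Saturation requires V_DS ≥ V_GS − V_t = 2.74 V; 10 ≥ 2.74 ✓.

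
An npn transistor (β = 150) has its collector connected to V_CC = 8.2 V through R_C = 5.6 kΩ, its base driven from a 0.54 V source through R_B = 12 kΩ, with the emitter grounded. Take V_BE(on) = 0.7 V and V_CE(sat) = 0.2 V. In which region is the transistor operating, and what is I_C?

cutoff; I_C ≈ 0

V_BB = 0.54 V ≤ V_BE(on) = 0.7 V, so the base-emitter junction is not forward biased.
The transistor is in cutoff: I_B = I_C = 0.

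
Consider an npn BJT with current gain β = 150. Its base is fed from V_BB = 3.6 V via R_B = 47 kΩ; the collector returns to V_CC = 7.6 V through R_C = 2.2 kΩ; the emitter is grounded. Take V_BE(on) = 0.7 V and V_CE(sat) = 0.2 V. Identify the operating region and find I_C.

saturation; I_C ≈ 3.4 mA

Assume active: I_B = (3.6 − 0.7)/47 = 0.0617 mA, giving I_C = β·I_B = 9.26 mA.
But then V_CE = 7.6 − 9.26×2.2 = -12.8 V < V_CE(sat) = 0.2 V — impossible in the active region.
So the transistor is saturated. With V_CE = 0.2 V, I_C = (V_CC − 0.2)/R_C = 7.4/2.2 = 3.36 mA.
Check: β·I_B = 9.26 mA > I_C = 3.36 mA, confirming saturation.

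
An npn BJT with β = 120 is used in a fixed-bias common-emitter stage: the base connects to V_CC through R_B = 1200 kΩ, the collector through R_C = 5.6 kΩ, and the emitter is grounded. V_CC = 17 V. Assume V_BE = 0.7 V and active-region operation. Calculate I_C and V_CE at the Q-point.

I_C ≈ 1.6 mA, V_CE ≈ 7.9 V

Base loop: V_CC = I_B·R_B + V_BE, so I_B = (17 − 0.7)/1200 kΩ = 0.0136 mA.
In the active region I_C = β·I_B = 120 × 0.0136 = 1.63 mA.
Collector loop: V_CE = V_CC − I_C·R_C = 17 − 1.63×5.6 = 7.87 V.
Since V_CE = 7.87 V > V_CE(sat) ≈ 0.2 V, the transistor is in the active region as assumed.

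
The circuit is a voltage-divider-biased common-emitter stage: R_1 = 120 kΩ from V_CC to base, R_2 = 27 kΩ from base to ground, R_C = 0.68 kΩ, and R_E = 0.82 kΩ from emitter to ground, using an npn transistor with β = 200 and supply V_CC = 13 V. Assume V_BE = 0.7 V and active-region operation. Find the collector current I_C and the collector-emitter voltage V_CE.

Thevenize the base divider: V_Th = V_CC·R_2/(R_1+R_2) = 13×27/147 = 2.39 V, R_Th = R_1‖R_2 = 22 kΩ.
Base-emitter loop: V_Th = I_B·R_Th + V_BE + (β+1)I_B·R_E, so I_B = (2.39 − 0.7) / (22 + 201×0.82) = 0.00903 mA.
I_C = β·I_B = 200×0.00903 = 1.81 mA, and I_E = (β+1)I_B = 1.82 mA.
V_CE = V_CC − I_C·R_C − I_E·R_E = 13 − 1.81×0.68 − 1.82×0.82 = 10.3 V.
V_CE = 10.3 V > 0.2 V confirms active-region operation.

I_C ≈ 1.8 mA, V_CE ≈ 10 V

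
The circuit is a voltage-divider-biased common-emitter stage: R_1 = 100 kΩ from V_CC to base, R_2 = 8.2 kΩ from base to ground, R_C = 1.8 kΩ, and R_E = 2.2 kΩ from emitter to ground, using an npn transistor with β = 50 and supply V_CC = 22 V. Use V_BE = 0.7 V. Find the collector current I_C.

I_C ≈ 0.4 mA

Thevenize the base divider: V_Th = V_CC·R_2/(R_1+R_2) = 22×8.2/108 = 1.67 V, R_Th = R_1‖R_2 = 7.58 kΩ.
Base-emitter loop: V_Th = I_B·R_Th + V_BE + (β+1)I_B·R_E, so I_B = (1.67 − 0.7) / (7.58 + 51×2.2) = 0.00808 mA.
I_C = β·I_B = 50×0.00808 = 0.404 mA, and I_E = (β+1)I_B = 0.412 mA.
V_CE = V_CC − I_C·R_C − I_E·R_E = 22 − 0.404×1.8 − 0.412×2.2 = 20.4 V.
V_CE = 20.4 V > 0.2 V confirms active-region operation.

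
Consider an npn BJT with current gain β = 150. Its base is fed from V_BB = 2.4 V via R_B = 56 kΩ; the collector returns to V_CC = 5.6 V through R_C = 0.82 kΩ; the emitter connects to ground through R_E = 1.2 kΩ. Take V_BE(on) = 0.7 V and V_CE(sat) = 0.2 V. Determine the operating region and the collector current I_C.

Assume active. Base-emitter loop: I_B = (V_BB − V_BE)/(R_B + (β+1)R_E) = (2.4 − 0.7)/(56 + 151×1.2) = 0.00717 mA.
I_C = β·I_B = 150×0.00717 = 1.08 mA.
V_CE = V_CC − I_C·R_C − I_E·R_E = 5.6 − 1.08×0.82 − 1.08×1.2 = 3.42 V > V_CE(sat), so the active-region assumption holds.

active; I_C ≈ 1.1 mA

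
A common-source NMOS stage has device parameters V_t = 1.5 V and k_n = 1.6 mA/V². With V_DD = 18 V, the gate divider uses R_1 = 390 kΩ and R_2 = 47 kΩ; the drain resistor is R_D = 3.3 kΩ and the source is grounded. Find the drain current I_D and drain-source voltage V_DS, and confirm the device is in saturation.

I_D ≈ 0.15 mA, V_DS ≈ 17 V

V_G = V_DD·R_2/(R_1+R_2) = 18×47/437 = 1.94 V. With the source grounded, V_GS = V_G = 1.94 V.
Assume saturation: I_D = (k_n/2)(V_GS − V_t)² = (1.6/2)×(1.94 − 1.5)² = 0.8×0.436² = 0.152 mA.
V_DS = V_DD − I_D·R_D = 18 − 0.152×3.3 = 17.5 V.
Saturation requires V_DS ≥ V_GS − V_t = 0.436 V; 17.5 ≥ 0.436 ✓.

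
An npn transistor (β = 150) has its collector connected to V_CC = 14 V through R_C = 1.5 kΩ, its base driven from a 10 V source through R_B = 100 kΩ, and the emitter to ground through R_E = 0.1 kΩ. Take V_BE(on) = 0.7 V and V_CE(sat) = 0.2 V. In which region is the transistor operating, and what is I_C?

saturation; I_C ≈ 8.6 mA

Assume active: I_B = (10 − 0.7)/(100 + 151×0.1) = 0.0808 mA, I_C = β·I_B = 12.1 mA.
Then V_CE = 14 − 12.1×1.5 − 12.2×0.1 = -5.4 V < 0.2 V — the active assumption fails.
Re-solve with V_CE = 0.2 V. KCL at the emitter: V_E/R_E = (V_BB−0.7−V_E)/R_B + (V_CC−0.2−V_E)/R_C, giving V_E = 0.87 V.
I_C = (V_CC − 0.2 − V_E)/R_C = (13.8 − 0.87)/1.5 = 8.62 mA.
Check: I_B = (9.3 − 0.87)/100 = 0.0843 mA, and β·I_B = 12.6 mA > I_C, confirming saturation.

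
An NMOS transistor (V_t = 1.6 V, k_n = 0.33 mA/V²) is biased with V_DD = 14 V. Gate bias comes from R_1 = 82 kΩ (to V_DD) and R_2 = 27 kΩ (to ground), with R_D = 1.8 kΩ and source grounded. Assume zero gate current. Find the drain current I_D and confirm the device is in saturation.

V_G = V_DD·R_2/(R_1+R_2) = 14×27/109 = 3.47 V. With the source grounded, V_GS = V_G = 3.47 V.
Assume saturation: I_D = (k_n/2)(V_GS − V_t)² = (0.33/2)×(3.47 − 1.6)² = 0.165×1.87² = 0.576 mA.
V_DS = V_DD − I_D·R_D = 14 − 0.576×1.8 = 13 V.
Saturation requires V_DS ≥ V_GS − V_t = 1.87 V; 13 ≥ 1.87 ✓.

I_D ≈ 0.58 mA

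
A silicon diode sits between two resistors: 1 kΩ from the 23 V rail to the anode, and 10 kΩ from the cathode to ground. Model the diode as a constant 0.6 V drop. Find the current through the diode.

I ≈ 2 mA

The two resistors are in series with the diode, so KVL gives 23 = I·1 + 0.6 + I·10.
I = (23 − 0.6) / (1 + 10) kΩ = 22.4 / 11 = 2.04 mA.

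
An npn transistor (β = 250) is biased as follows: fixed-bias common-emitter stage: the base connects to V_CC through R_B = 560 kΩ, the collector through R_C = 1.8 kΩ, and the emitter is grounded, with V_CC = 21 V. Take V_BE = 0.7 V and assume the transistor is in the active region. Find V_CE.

V_CE ≈ 4.7 V

Base loop: V_CC = I_B·R_B + V_BE, so I_B = (21 − 0.7)/560 kΩ = 0.0363 mA.
In the active region I_C = β·I_B = 250 × 0.0363 = 9.06 mA.
Collector loop: V_CE = V_CC − I_C·R_C = 21 − 9.06×1.8 = 4.69 V.
Since V_CE = 4.69 V > V_CE(sat) ≈ 0.2 V, the transistor is in the active region as assumed.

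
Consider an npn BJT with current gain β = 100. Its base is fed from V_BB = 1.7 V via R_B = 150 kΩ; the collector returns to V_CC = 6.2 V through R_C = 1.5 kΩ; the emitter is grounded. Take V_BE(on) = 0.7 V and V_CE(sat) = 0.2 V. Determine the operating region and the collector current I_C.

Assume active. Base-emitter loop: I_B = (V_BB − V_BE)/R_B = (1.7 − 0.7)/150 = 0.00667 mA.
I_C = β·I_B = 100×0.00667 = 0.667 mA.
V_CE = V_CC − I_C·R_C = 6.2 − 0.667×1.5 = 5.2 V > V_CE(sat), so the active-region assumption holds.

active; I_C ≈ 0.67 mA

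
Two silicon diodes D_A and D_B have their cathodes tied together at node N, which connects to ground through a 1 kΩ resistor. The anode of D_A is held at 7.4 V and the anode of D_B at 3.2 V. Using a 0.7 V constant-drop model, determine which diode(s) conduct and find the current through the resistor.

Only D_A conducts; I_R ≈ 6.7 mA

Assume both conduct. Then node N would need to be at both 7.4−0.7 = 6.7 V and 3.2−0.7 = 2.5 V, which is impossible.
Assume only D_A conducts: V_N = 7.4 − 0.7 = 6.7 V, so I_R = 6.7/1 = 6.7 mA.
Check D_B: its anode-to-cathode voltage is 3.2 − 6.7 = -3.5 V < 0.7 V, so it is off. The assumption is consistent.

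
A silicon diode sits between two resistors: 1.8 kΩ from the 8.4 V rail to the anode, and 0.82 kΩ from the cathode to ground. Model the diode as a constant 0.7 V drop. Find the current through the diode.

The two resistors are in series with the diode, so KVL gives 8.4 = I·1.8 + 0.7 + I·0.82.
I = (8.4 − 0.7) / (1.8 + 0.82) kΩ = 7.7 / 2.62 = 2.94 mA.

I ≈ 2.9 mA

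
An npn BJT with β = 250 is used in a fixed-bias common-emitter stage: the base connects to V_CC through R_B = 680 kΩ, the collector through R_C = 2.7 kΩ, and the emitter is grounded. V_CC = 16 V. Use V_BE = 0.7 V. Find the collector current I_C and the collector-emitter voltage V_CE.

I_C ≈ 5.6 mA, V_CE ≈ 0.81 V

Base loop: V_CC = I_B·R_B + V_BE, so I_B = (16 − 0.7)/680 kΩ = 0.0225 mA.
In the active region I_C = β·I_B = 250 × 0.0225 = 5.63 mA.
Collector loop: V_CE = V_CC − I_C·R_C = 16 − 5.63×2.7 = 0.812 V.
Since V_CE = 0.812 V > V_CE(sat) ≈ 0.2 V, the transistor is in the active region as assumed.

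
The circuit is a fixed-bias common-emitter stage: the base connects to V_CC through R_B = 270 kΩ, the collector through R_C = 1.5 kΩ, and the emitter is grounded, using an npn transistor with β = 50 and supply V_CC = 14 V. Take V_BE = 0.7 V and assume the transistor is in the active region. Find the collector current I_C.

I_C ≈ 2.5 mA

Base loop: V_CC = I_B·R_B + V_BE, so I_B = (14 − 0.7)/270 kΩ = 0.0493 mA.
In the active region I_C = β·I_B = 50 × 0.0493 = 2.46 mA.
Collector loop: V_CE = V_CC − I_C·R_C = 14 − 2.46×1.5 = 10.3 V.
Since V_CE = 10.3 V > V_CE(sat) ≈ 0.2 V, the transistor is in the active region as assumed.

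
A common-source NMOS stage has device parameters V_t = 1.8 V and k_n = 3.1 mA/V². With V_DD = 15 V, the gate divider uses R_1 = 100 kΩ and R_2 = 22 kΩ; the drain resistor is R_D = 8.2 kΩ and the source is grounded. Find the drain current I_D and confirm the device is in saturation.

I_D ≈ 1.3 mA

V_G = V_DD·R_2/(R_1+R_2) = 15×22/122 = 2.7 V. With the source grounded, V_GS = V_G = 2.7 V.
Assume saturation: I_D = (k_n/2)(V_GS − V_t)² = (3.1/2)×(2.7 − 1.8)² = 1.55×0.905² = 1.27 mA.
V_DS = V_DD − I_D·R_D = 15 − 1.27×8.2 = 4.59 V.
Saturation requires V_DS ≥ V_GS − V_t = 0.905 V; 4.59 ≥ 0.905 ✓.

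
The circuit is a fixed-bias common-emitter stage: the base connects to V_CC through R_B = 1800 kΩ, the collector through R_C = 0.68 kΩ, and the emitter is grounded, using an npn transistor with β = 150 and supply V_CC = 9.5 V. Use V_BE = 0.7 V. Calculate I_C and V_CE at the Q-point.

I_C ≈ 0.73 mA, V_CE ≈ 9 V

Base loop: V_CC = I_B·R_B + V_BE, so I_B = (9.5 − 0.7)/1800 kΩ = 0.00489 mA.
In the active region I_C = β·I_B = 150 × 0.00489 = 0.733 mA.
Collector loop: V_CE = V_CC − I_C·R_C = 9.5 − 0.733×0.68 = 9 V.
Since V_CE = 9 V > V_CE(sat) ≈ 0.2 V, the transistor is in the active region as assumed.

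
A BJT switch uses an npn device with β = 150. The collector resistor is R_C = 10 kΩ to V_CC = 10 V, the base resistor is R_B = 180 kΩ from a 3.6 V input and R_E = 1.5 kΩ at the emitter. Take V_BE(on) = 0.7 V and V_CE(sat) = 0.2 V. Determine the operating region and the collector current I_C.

saturation; I_C ≈ 0.85 mA

Assume active: I_B = (3.6 − 0.7)/(180 + 151×1.5) = 0.00713 mA, I_C = β·I_B = 1.07 mA.
Then V_CE = 10 − 1.07×10 − 1.08×1.5 = -2.32 V < 0.2 V — the active assumption fails.
Re-solve with V_CE = 0.2 V. KCL at the emitter: V_E/R_E = (V_BB−0.7−V_E)/R_B + (V_CC−0.2−V_E)/R_C, giving V_E = 1.29 V.
I_C = (V_CC − 0.2 − V_E)/R_C = (9.8 − 1.29)/10 = 0.851 mA.
Check: I_B = (2.9 − 1.29)/180 = 0.00894 mA, and β·I_B = 1.34 mA > I_C, confirming saturation.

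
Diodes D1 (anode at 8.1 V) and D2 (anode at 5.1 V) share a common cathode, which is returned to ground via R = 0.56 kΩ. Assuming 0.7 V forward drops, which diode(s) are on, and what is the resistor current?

Only D1 conducts; I_R ≈ 13 mA

Assume both conduct. Then node N would need to be at both 8.1−0.7 = 7.4 V and 5.1−0.7 = 4.4 V, which is impossible.
Assume only D1 conducts: V_N = 8.1 − 0.7 = 7.4 V, so I_R = 7.4/0.56 = 13.2 mA.
Check D2: its anode-to-cathode voltage is 5.1 − 7.4 = -2.3 V < 0.7 V, so it is off. The assumption is consistent.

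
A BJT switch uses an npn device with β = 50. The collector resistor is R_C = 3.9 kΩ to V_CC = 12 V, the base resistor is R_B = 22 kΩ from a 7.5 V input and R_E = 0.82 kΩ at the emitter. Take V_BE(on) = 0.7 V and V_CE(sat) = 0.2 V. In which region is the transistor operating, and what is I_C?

Assume active: I_B = (7.5 − 0.7)/(22 + 51×0.82) = 0.107 mA, I_C = β·I_B = 5.33 mA.
Then V_CE = 12 − 5.33×3.9 − 5.43×0.82 = -13.2 V < 0.2 V — the active assumption fails.
Re-solve with V_CE = 0.2 V. KCL at the emitter: V_E/R_E = (V_BB−0.7−V_E)/R_B + (V_CC−0.2−V_E)/R_C, giving V_E = 2.19 V.
I_C = (V_CC − 0.2 − V_E)/R_C = (11.8 − 2.19)/3.9 = 2.46 mA.
Check: I_B = (6.8 − 2.19)/22 = 0.209 mA, and β·I_B = 10.5 mA > I_C, confirming saturation.

saturation; I_C ≈ 2.5 mA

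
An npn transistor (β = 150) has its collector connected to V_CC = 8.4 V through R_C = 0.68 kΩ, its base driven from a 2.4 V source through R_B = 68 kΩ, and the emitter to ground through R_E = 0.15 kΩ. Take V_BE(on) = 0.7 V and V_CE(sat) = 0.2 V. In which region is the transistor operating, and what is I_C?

Assume active. Base-emitter loop: I_B = (V_BB − V_BE)/(R_B + (β+1)R_E) = (2.4 − 0.7)/(68 + 151×0.15) = 0.0188 mA.
I_C = β·I_B = 150×0.0188 = 2.81 mA.
V_CE = V_CC − I_C·R_C − I_E·R_E = 8.4 − 2.81×0.68 − 2.83×0.15 = 6.06 V > V_CE(sat), so the active-region assumption holds.

active; I_C ≈ 2.8 mA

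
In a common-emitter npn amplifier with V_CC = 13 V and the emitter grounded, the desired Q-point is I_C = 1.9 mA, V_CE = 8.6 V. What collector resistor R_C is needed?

Collector loop: V_CC = I_C·R_C + V_CE.
R_C = (V_CC − V_CE)/I_C = (13 − 8.6)/1.9 = 2.32 kΩ.

R_C ≈ 2.3 kΩ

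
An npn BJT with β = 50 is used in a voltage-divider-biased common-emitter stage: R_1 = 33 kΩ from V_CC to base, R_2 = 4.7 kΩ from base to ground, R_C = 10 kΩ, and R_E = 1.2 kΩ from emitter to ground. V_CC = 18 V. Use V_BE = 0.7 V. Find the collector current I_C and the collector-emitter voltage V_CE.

I_C ≈ 1.2 mA, V_CE ≈ 4.7 V

Thevenize the base divider: V_Th = V_CC·R_2/(R_1+R_2) = 18×4.7/37.7 = 2.24 V, R_Th = R_1‖R_2 = 4.11 kΩ.
Base-emitter loop: V_Th = I_B·R_Th + V_BE + (β+1)I_B·R_E, so I_B = (2.24 − 0.7) / (4.11 + 51×1.2) = 0.0236 mA.
I_C = β·I_B = 50×0.0236 = 1.18 mA, and I_E = (β+1)I_B = 1.21 mA.
V_CE = V_CC − I_C·R_C − I_E·R_E = 18 − 1.18×10 − 1.21×1.2 = 4.73 V.
V_CE = 4.73 V > 0.2 V confirms active-region operation.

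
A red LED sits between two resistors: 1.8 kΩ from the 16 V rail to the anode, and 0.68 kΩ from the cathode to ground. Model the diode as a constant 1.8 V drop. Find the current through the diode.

The two resistors are in series with the diode, so KVL gives 16 = I·1.8 + 1.8 + I·0.68.
I = (16 − 1.8) / (1.8 + 0.68) kΩ = 14.2 / 2.48 = 5.73 mA.

I ≈ 5.7 mA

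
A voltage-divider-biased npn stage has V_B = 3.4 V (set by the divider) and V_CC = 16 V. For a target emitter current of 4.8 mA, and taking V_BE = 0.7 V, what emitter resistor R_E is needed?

R_E ≈ 0.56 kΩ

V_E = V_B − V_BE = 3.4 − 0.7 = 2.7 V.
R_E = V_E / I_E = 2.7 / 4.8 = 0.563 kΩ.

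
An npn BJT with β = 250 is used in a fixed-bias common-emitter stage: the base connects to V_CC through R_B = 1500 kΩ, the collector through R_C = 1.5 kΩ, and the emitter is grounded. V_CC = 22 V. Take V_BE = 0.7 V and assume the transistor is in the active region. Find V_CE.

Base loop: V_CC = I_B·R_B + V_BE, so I_B = (22 − 0.7)/1500 kΩ = 0.0142 mA.
In the active region I_C = β·I_B = 250 × 0.0142 = 3.55 mA.
Collector loop: V_CE = V_CC − I_C·R_C = 22 − 3.55×1.5 = 16.7 V.
Since V_CE = 16.7 V > V_CE(sat) ≈ 0.2 V, the transistor is in the active region as assumed.

V_CE ≈ 17 V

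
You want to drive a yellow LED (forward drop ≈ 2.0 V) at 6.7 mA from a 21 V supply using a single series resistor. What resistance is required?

The resistor drops V_S − V_D = 21 − 2.0 = 19 V at 6.7 mA.
R = 19 V / 6.7 mA = 2.84 kΩ.

R ≈ 2.8 kΩ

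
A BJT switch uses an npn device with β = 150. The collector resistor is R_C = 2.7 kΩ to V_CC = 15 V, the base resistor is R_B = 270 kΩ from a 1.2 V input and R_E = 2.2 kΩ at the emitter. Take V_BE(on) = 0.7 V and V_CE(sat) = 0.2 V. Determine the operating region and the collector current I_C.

Assume active. Base-emitter loop: I_B = (V_BB − V_BE)/(R_B + (β+1)R_E) = (1.2 − 0.7)/(270 + 151×2.2) = 0.00083 mA.
I_C = β·I_B = 150×0.00083 = 0.125 mA.
V_CE = V_CC − I_C·R_C − I_E·R_E = 15 − 0.125×2.7 − 0.125×2.2 = 14.4 V > V_CE(sat), so the active-region assumption holds.

active; I_C ≈ 0.12 mA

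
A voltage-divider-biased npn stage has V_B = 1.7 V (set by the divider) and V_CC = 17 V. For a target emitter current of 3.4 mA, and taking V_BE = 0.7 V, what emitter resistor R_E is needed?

V_E = V_B − V_BE = 1.7 − 0.7 = 1 V.
R_E = V_E / I_E = 1 / 3.4 = 0.294 kΩ.

R_E ≈ 0.29 kΩ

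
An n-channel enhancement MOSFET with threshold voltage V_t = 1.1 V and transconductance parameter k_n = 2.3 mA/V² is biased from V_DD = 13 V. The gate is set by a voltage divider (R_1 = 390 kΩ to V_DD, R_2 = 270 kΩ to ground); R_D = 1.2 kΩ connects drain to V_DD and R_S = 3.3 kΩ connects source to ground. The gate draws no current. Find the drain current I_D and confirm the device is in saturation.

V_G = V_DD·R_2/(R_1+R_2) = 13×270/660 = 5.32 V.
Assume saturation: I_D = (k_n/2)(V_GS − V_t)² with V_GS = V_G − I_D·R_S = 5.32 − 3.3·I_D.
Substituting gives 12.5·I_D² − 33·I_D + 20.5 = 0, with roots I_D = 0.996 or 1.64 mA.
The root I_D = 1.64 mA gives V_GS = -0.0942 V ≤ V_t, so take I_D = 0.996 mA.
Then V_GS = 2.03 V and V_DS = V_DD − I_D(R_D+R_S) = 13 − 0.996×4.5 = 8.52 V.
Saturation requires V_DS ≥ V_GS − V_t = 0.931 V; 8.52 ≥ 0.931 ✓.

I_D ≈ 1 mA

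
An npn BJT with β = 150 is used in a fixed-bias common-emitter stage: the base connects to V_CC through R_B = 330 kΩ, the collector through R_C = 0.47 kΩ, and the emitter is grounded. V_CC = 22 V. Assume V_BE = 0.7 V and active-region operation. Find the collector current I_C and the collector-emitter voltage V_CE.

Base loop: V_CC = I_B·R_B + V_BE, so I_B = (22 − 0.7)/330 kΩ = 0.0645 mA.
In the active region I_C = β·I_B = 150 × 0.0645 = 9.68 mA.
Collector loop: V_CE = V_CC − I_C·R_C = 22 − 9.68×0.47 = 17.4 V.
Since V_CE = 17.4 V > V_CE(sat) ≈ 0.2 V, the transistor is in the active region as assumed.

I_C ≈ 9.7 mA, V_CE ≈ 17 V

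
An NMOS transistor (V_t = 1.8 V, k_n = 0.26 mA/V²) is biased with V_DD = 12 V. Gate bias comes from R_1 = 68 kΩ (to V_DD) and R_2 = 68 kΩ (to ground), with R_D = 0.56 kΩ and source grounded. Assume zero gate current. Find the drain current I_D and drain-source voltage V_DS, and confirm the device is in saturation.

V_G = V_DD·R_2/(R_1+R_2) = 12×68/136 = 6 V. With the source grounded, V_GS = V_G = 6 V.
Assume saturation: I_D = (k_n/2)(V_GS − V_t)² = (0.26/2)×(6 − 1.8)² = 0.13×4.2² = 2.29 mA.
V_DS = V_DD − I_D·R_D = 12 − 2.29×0.56 = 10.7 V.
Saturation requires V_DS ≥ V_GS − V_t = 4.2 V; 10.7 ≥ 4.2 ✓.

I_D ≈ 2.3 mA, V_DS ≈ 11 V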